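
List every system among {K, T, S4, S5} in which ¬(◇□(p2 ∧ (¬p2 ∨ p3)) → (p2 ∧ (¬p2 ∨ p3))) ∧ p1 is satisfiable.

S4-tableau for the formula:
1. ¬(◇□(p2 ∧ (¬p2 ∨ p3)) → (p2 ∧ (¬p2 ∨ p3))) ∧ p1, 0
2. ¬(◇□(p2 ∧ (¬p2 ∨ p3)) → (p2 ∧ (¬p2 ∨ p3))), 0
3. p1, 0
4. ◇□(p2 ∧ (¬p2 ∨ p3)), 0
5. ¬(p2 ∧ (¬p2 ∨ p3)), 0
6. ¬(¬p2 ∨ p3), 0
7. p2, 0
8. ¬p3, 0
9. □(p2 ∧ (¬p2 ∨ p3)), 1
10. p2 ∧ (¬p2 ∨ p3), 1
11. p2, 1
12. ¬p2 ∨ p3, 1
13. p3, 1
Accessibility: 0R0, 0R1, 1R1
Complete open branch: satisfiable in S4, hence also in K, T (this S4-model is also a K-model and a T-model).
S5-tableau for the formula:
1. ¬(◇□(p2 ∧ (¬p2 ∨ p3)) → (p2 ∧ (¬p2 ∨ p3))) ∧ p1, 0
2. ¬(◇□(p2 ∧ (¬p2 ∨ p3)) → (p2 ∧ (¬p2 ∨ p3))), 0
3. p1, 0
4. ◇□(p2 ∧ (¬p2 ∨ p3)), 0
5. ¬(p2 ∧ (¬p2 ∨ p3)), 0
6. ¬(¬p2 ∨ p3), 0
7. p2, 0
8. ¬p3, 0
9. □(p2 ∧ (¬p2 ∨ p3)), 1
10. p2 ∧ (¬p2 ∨ p3), 0
11. ¬p2 ∨ p3, 0
12. p2 ∧ (¬p2 ∨ p3), 1
13. p2, 1
14. ¬p2 ∨ p3, 1
15. p3, 0
Accessibility: 0R0, 0R1, 1R0, 1R1
Branch closes: p3 and ¬p3 both at 0.
Every branch closes (one shown): unsatisfiable in S5.

K, T, S4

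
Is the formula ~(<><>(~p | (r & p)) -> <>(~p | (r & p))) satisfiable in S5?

1. ~(<><>(~p | (r & p)) -> <>(~p | (r & p))), 0
2. <><>(~p | (r & p)), 0   [~->-rule on 1]
3. ~<>(~p | (r & p)), 0   [~->-rule on 1]
4. ~(~p | (r & p)), 0   [~<>-rule on 3 via 0R0]
5. p, 0   [~|-rule on 4]
6. ~(r & p), 0   [~|-rule on 4]
7. ~r, 0   [~&-rule on 6 (branches; this branch)]
8. <>(~p | (r & p)), 1   [<>-rule on 2: fresh world 1, 0R1]
9. ~(~p | (r & p)), 1   [~<>-rule on 3 via 0R1]
10. p, 1   [~|-rule on 9]
11. ~(r & p), 1   [~|-rule on 9]
12. ~r, 1   [~&-rule on 11 (branches; this branch)]
13. ~p | (r & p), 2   [<>-rule on 8: fresh world 2, 1R2]
14. ~(~p | (r & p)), 2   [~<>-rule on 3 via 0R2]
15. p, 2   [~|-rule on 14]
16. ~(r & p), 2   [~|-rule on 14]
17. r & p, 2   [|-rule on 13 (branches; this branch)]
18. r, 2   [&-rule on 17]
19. ~p, 2   [~&-rule on 16 (branches; this branch)]
Accessibility: 0R0, 0R1, 0R2, 1R0, 1R1, 1R2, 2R0, 2R1, 2R2
Branch closes: p and ~p both at 2.
(One branch shown.) All branches close.

No, unsatisfiable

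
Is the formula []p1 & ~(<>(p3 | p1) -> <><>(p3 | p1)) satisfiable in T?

1. []p1 & ~(<>(p3 | p1) -> <><>(p3 | p1)), w0
2. []p1, w0
3. ~(<>(p3 | p1) -> <><>(p3 | p1)), w0
4. <>(p3 | p1), w0
5. ~<><>(p3 | p1), w0
6. p1, w0
7. ~<>(p3 | p1), w0
8. ~(p3 | p1), w0
9. ~p3, w0
10. ~p1, w0
Accessibility: w0Rw0
Branch closes: p1 and ~p1 both at w0.
All branches of the tableau close; one closing branch shown above.

Unsatisfiable (every branch closes)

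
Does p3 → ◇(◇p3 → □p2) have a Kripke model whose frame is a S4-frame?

Yes, satisfiable

1. p3 → ◇(◇p3 → □p2), u
2. ◇(◇p3 → □p2), u   [→-rule on 1 (branches; this branch)]
3. ◇p3 → □p2, v   [◇-rule on 2: fresh world v, uRv]
4. □p2, v   [→-rule on 3 (branches; this branch)]
5. p2, v   [□-rule on 4 via vRv]
Accessibility: uRu, uRv, vRv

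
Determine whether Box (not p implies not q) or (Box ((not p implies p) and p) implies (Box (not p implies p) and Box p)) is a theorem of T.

Yes, valid

Tableau for the negation not (Box (not p implies not q) or (Box ((not p implies p) and p) implies (Box (not p implies p) and Box p))):
1. not (Box (not p implies not q) or (Box ((not p implies p) and p) implies (Box (not p implies p) and Box p))), w0
2. not Box (not p implies not q), w0
3. not (Box ((not p implies p) and p) implies (Box (not p implies p) and Box p)), w0
4. Box ((not p implies p) and p), w0
5. not (Box (not p implies p) and Box p), w0
6. (not p implies p) and p, w0
7. not p implies p, w0
8. p, w0
9. not Box p, w0
10. not (not p implies not q), w1
11. not p, w1
12. q, w1
13. (not p implies p) and p, w1
14. not p implies p, w1
15. p, w1
Accessibility: w0Rw0, w0Rw1, w1Rw1
Branch closes: p and not p both at w1.
All branches of the negation close; one closing branch shown above.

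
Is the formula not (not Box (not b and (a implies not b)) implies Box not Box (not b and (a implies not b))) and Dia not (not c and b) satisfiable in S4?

1. not (not Box (not b and (a implies not b)) implies Box not Box (not b and (a implies not b))) and Dia not (not c and b), 0
2. not (not Box (not b and (a implies not b)) implies Box not Box (not b and (a implies not b))), 0
3. Dia not (not c and b), 0
4. not Box (not b and (a implies not b)), 0
5. not Box not Box (not b and (a implies not b)), 0
6. not (not c and b), 1
7. not b, 1
8. not (not b and (a implies not b)), 2
9. not (a implies not b), 2
10. a, 2
11. b, 2
12. Box (not b and (a implies not b)), 3
13. not b and (a implies not b), 3
14. not b, 3
15. a implies not b, 3
Accessibility: 0R0, 0R1, 0R2, 0R3, 1R1, 2R2, 3R3

Yes, satisfiable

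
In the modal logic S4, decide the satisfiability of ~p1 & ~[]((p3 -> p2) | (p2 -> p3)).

1. ~p1 & ~[]((p3 -> p2) | (p2 -> p3)), w0
2. ~p1, w0
3. ~[]((p3 -> p2) | (p2 -> p3)), w0
4. ~((p3 -> p2) | (p2 -> p3)), w1
5. ~(p3 -> p2), w1
6. ~(p2 -> p3), w1
7. p3, w1
8. ~p2, w1
9. p2, w1
10. ~p3, w1
Accessibility: w0Rw0, w0Rw1, w1Rw1
Branch closes: p2 and ~p2 both at w1.
Every branch closes; the branch above is one of them.

Unsatisfiable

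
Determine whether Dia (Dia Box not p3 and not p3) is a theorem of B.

Tableau for the negation not Dia (Dia Box not p3 and not p3):
1. not Dia (Dia Box not p3 and not p3), u
2. not (Dia Box not p3 and not p3), u   [neg-Dia-rule on 1 via uRu]
3. p3, u   [neg-and-rule on 2 (branches; this branch)]
Accessibility: uRu
The negation has an open branch (countermodel exists).

Invalid (countermodel exists)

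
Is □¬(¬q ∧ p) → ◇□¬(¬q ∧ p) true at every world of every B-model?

Tableau for the negation ¬(□¬(¬q ∧ p) → ◇□¬(¬q ∧ p)):
1. ¬(□¬(¬q ∧ p) → ◇□¬(¬q ∧ p)), 0
2. □¬(¬q ∧ p), 0
3. ¬◇□¬(¬q ∧ p), 0
4. ¬(¬q ∧ p), 0
5. ¬□¬(¬q ∧ p), 0
6. ¬p, 0
7. ¬q ∧ p, 1
8. ¬q, 1
9. p, 1
10. ¬(¬q ∧ p), 1
11. ¬□¬(¬q ∧ p), 1
12. ¬p, 1
Accessibility: 0R0, 0R1, 1R0, 1R1
Branch closes: p and ¬p both at 1.
Every branch of the negation's tableau closes; the branch above is one of them.

Yes, valid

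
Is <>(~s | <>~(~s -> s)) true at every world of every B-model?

Tableau for the negation ~<>(~s | <>~(~s -> s)):
1. ~<>(~s | <>~(~s -> s)), w0
2. ~(~s | <>~(~s -> s)), w0   [~<>-rule on 1 via w0Rw0]
3. s, w0   [~|-rule on 2]
4. ~<>~(~s -> s), w0   [~|-rule on 2]
5. ~s -> s, w0   [~<>-rule on 4 via w0Rw0]
Accessibility: w0Rw0
The negation has an open branch (countermodel exists).

No, not valid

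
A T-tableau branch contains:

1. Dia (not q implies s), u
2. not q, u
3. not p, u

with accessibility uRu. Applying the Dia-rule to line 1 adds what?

a fresh world v with uRv, and not q implies s at v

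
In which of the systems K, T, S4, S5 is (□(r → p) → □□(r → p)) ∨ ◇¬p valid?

S4, S5

T-tableau for the negation ¬((□(r → p) → □□(r → p)) ∨ ◇¬p):
1. ¬((□(r → p) → □□(r → p)) ∨ ◇¬p), u
2. ¬(□(r → p) → □□(r → p)), u   [¬∨-rule on 1]
3. ¬◇¬p, u   [¬∨-rule on 1]
4. □(r → p), u   [¬→-rule on 2]
5. ¬□□(r → p), u   [¬→-rule on 2]
6. p, u   [¬◇-rule on 3 via uRu]
7. r → p, u   [□-rule on 4 via uRu]
8. ¬□(r → p), v   [¬□-rule on 5: fresh world v, uRv]
9. p, v   [¬◇-rule on 3 via uRv]
10. r → p, v   [□-rule on 4 via uRv]
11. ¬(r → p), w   [¬□-rule on 8: fresh world w, vRw]
12. r, w   [¬→-rule on 11]
13. ¬p, w   [¬→-rule on 11]
Accessibility: uRu, uRv, vRv, vRw, wRw
Complete open branch: countermodel on a T-frame, so not valid in T, nor in K (the same frame is also a K-frame).
S4-tableau for the negation ¬((□(r → p) → □□(r → p)) ∨ ◇¬p):
1. ¬((□(r → p) → □□(r → p)) ∨ ◇¬p), u
2. ¬(□(r → p) → □□(r → p)), u   [¬∨-rule on 1]
3. ¬◇¬p, u   [¬∨-rule on 1]
4. □(r → p), u   [¬→-rule on 2]
5. ¬□□(r → p), u   [¬→-rule on 2]
6. p, u   [¬◇-rule on 3 via uRu]
7. r → p, u   [□-rule on 4 via uRu]
8. ¬□(r → p), v   [¬□-rule on 5: fresh world v, uRv]
9. p, v   [¬◇-rule on 3 via uRv]
10. r → p, v   [□-rule on 4 via uRv]
11. ¬(r → p), w   [¬□-rule on 8: fresh world w, vRw]
12. r, w   [¬→-rule on 11]
13. ¬p, w   [¬→-rule on 11]
14. p, w   [¬◇-rule on 3 via uRw]
Accessibility: uRu, uRv, uRw, vRv, vRw, wRw
Branch closes: p and ¬p both at w.
Every branch closes (one shown): valid in S4, hence also in S5 (every theorem of S4 is a theorem of S5).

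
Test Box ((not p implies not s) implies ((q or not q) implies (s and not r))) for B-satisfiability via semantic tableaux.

Satisfiable

1. Box ((not p implies not s) implies ((q or not q) implies (s and not r))), 0
2. (not p implies not s) implies ((q or not q) implies (s and not r)), 0   [Box-rule on 1 via 0R0]
3. (q or not q) implies (s and not r), 0   [implies-rule on 2 (branches; this branch)]
4. s and not r, 0   [implies-rule on 3 (branches; this branch)]
5. s, 0   [and-rule on 4]
6. not r, 0   [and-rule on 4]
Accessibility: 0R0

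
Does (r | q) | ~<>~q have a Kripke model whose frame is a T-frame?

Yes, satisfiable

1. (r | q) | ~<>~q, 0
2. ~<>~q, 0
3. q, 0
Accessibility: 0R0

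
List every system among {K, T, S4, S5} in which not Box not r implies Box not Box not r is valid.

S4-tableau for the negation not (not Box not r implies Box not Box not r):
1. not (not Box not r implies Box not Box not r), 0
2. not Box not r, 0
3. not Box not Box not r, 0
4. r, 1
5. Box not r, 2
6. not r, 2
Accessibility: 0R0, 0R1, 0R2, 1R1, 2R2
Complete open branch: countermodel on an S4-frame, so not valid in S4, nor in K, T (the same frame is also a K-frame and a T-frame).
S5-tableau for the negation not (not Box not r implies Box not Box not r):
1. not (not Box not r implies Box not Box not r), 0
2. not Box not r, 0
3. not Box not Box not r, 0
4. r, 1
5. Box not r, 2
6. not r, 0
7. not r, 1
Accessibility: 0R0, 0R1, 0R2, 1R0, 1R1, 1R2, 2R0, 2R1, 2R2
Branch closes: r and not r both at 1.
Every branch closes (one shown): valid in S5.

S5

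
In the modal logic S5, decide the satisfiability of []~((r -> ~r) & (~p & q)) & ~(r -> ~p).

1. []~((r -> ~r) & (~p & q)) & ~(r -> ~p), w0
2. []~((r -> ~r) & (~p & q)), w0
3. ~(r -> ~p), w0
4. r, w0
5. p, w0
6. ~((r -> ~r) & (~p & q)), w0
7. ~(~p & q), w0
8. ~q, w0
Accessibility: w0Rw0

Satisfiable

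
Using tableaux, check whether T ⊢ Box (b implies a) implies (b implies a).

Valid in T

Tableau for the negation not (Box (b implies a) implies (b implies a)):
1. not (Box (b implies a) implies (b implies a)), u
2. Box (b implies a), u   [neg-implies-rule on 1]
3. not (b implies a), u   [neg-implies-rule on 1]
4. b, u   [neg-implies-rule on 3]
5. not a, u   [neg-implies-rule on 3]
6. b implies a, u   [Box-rule on 2 via uRu]
7. a, u   [implies-rule on 6 (branches; this branch)]
Accessibility: uRu
Branch closes: a and not a both at u.
Every branch of the negation's tableau closes; the branch above is one of them.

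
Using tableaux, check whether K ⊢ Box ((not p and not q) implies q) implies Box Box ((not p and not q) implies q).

Not valid

Tableau for the negation not (Box ((not p and not q) implies q) implies Box Box ((not p and not q) implies q)):
1. not (Box ((not p and not q) implies q) implies Box Box ((not p and not q) implies q)), 0
2. Box ((not p and not q) implies q), 0   [neg-implies-rule on 1]
3. not Box Box ((not p and not q) implies q), 0   [neg-implies-rule on 1]
4. not Box ((not p and not q) implies q), 1   [neg-Box-rule on 3: fresh world 1, 0R1]
5. (not p and not q) implies q, 1   [Box-rule on 2 via 0R1]
6. q, 1   [implies-rule on 5 (branches; this branch)]
7. not ((not p and not q) implies q), 2   [neg-Box-rule on 4: fresh world 2, 1R2]
8. not p and not q, 2   [neg-implies-rule on 7]
9. not q, 2   [neg-implies-rule on 7]
10. not p, 2   [and-rule on 8]
Accessibility: 0R1, 1R2
The negation has an open branch (countermodel exists).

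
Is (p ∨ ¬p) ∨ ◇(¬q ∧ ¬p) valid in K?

Tableau for the negation ¬((p ∨ ¬p) ∨ ◇(¬q ∧ ¬p)):
1. ¬((p ∨ ¬p) ∨ ◇(¬q ∧ ¬p)), w0
2. ¬(p ∨ ¬p), w0
3. ¬◇(¬q ∧ ¬p), w0
4. ¬p, w0
5. p, w0
Branch closes: p and ¬p both at w0.
All branches of the negation close; one closing branch shown above.

Yes, valid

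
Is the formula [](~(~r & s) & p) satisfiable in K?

1. [](~(~r & s) & p), u

Satisfiable (open branch found)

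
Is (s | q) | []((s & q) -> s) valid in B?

Valid

Tableau for the negation ~((s | q) | []((s & q) -> s)):
1. ~((s | q) | []((s & q) -> s)), 0
2. ~(s | q), 0
3. ~[]((s & q) -> s), 0
4. ~s, 0
5. ~q, 0
6. ~((s & q) -> s), 1
7. s & q, 1
8. ~s, 1
9. s, 1
10. q, 1
Accessibility: 0R0, 0R1, 1R0, 1R1
Branch closes: s and ~s both at 1.
All branches of the negation close; one closing branch shown above.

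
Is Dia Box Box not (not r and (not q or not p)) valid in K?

Tableau for the negation not Dia Box Box not (not r and (not q or not p)):
1. not Dia Box Box not (not r and (not q or not p)), 0
The negation has an open branch (countermodel exists).

Not valid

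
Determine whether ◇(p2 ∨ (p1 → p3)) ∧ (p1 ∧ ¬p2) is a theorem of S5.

Not valid

Tableau for the negation ¬(◇(p2 ∨ (p1 → p3)) ∧ (p1 ∧ ¬p2)):
1. ¬(◇(p2 ∨ (p1 → p3)) ∧ (p1 ∧ ¬p2)), w0
2. ¬(p1 ∧ ¬p2), w0
3. p2, w0
Accessibility: w0Rw0
The negation has an open branch (countermodel exists).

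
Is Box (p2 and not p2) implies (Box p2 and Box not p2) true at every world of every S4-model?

Valid in S4

Tableau for the negation not (Box (p2 and not p2) implies (Box p2 and Box not p2)):
1. not (Box (p2 and not p2) implies (Box p2 and Box not p2)), 0
2. Box (p2 and not p2), 0
3. not (Box p2 and Box not p2), 0
4. p2 and not p2, 0
5. p2, 0
6. not p2, 0
Accessibility: 0R0
Branch closes: p2 and not p2 both at 0.
All branches of the negation close; one closing branch shown above.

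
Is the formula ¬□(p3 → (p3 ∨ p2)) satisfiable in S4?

1. ¬□(p3 → (p3 ∨ p2)), 0
2. ¬(p3 → (p3 ∨ p2)), 1   [¬□-rule on 1: fresh world 1, 0R1]
3. p3, 1   [¬→-rule on 2]
4. ¬(p3 ∨ p2), 1   [¬→-rule on 2]
5. ¬p3, 1   [¬∨-rule on 4]
6. ¬p2, 1   [¬∨-rule on 4]
Accessibility: 0R0, 0R1, 1R1
Branch closes: p3 and ¬p3 both at 1.
All branches of the tableau close; one closing branch shown above.

Unsatisfiable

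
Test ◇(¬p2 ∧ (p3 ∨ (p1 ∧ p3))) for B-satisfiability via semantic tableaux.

1. ◇(¬p2 ∧ (p3 ∨ (p1 ∧ p3))), u
2. ¬p2 ∧ (p3 ∨ (p1 ∧ p3)), v   [◇-rule on 1: fresh world v, uRv]
3. ¬p2, v   [∧-rule on 2]
4. p3 ∨ (p1 ∧ p3), v   [∧-rule on 2]
5. p1 ∧ p3, v   [∨-rule on 4 (branches; this branch)]
6. p1, v   [∧-rule on 5]
7. p3, v   [∧-rule on 5]
Accessibility: uRu, uRv, vRu, vRv

Satisfiable (open branch found)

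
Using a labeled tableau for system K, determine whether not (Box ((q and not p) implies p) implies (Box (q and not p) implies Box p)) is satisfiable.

No, unsatisfiable

1. not (Box ((q and not p) implies p) implies (Box (q and not p) implies Box p)), 0
2. Box ((q and not p) implies p), 0   [neg-implies-rule on 1]
3. not (Box (q and not p) implies Box p), 0   [neg-implies-rule on 1]
4. Box (q and not p), 0   [neg-implies-rule on 3]
5. not Box p, 0   [neg-implies-rule on 3]
6. not p, 1   [neg-Box-rule on 5: fresh world 1, 0R1]
7. (q and not p) implies p, 1   [Box-rule on 2 via 0R1]
8. q and not p, 1   [Box-rule on 4 via 0R1]
9. q, 1   [and-rule on 8]
10. not (q and not p), 1   [implies-rule on 7 (branches; this branch)]
11. p, 1   [neg-and-rule on 10 (branches; this branch)]
Accessibility: 0R1
Branch closes: p and not p both at 1.
(One branch shown.) All branches close.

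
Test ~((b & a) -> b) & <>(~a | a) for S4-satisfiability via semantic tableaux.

1. ~((b & a) -> b) & <>(~a | a), u
2. ~((b & a) -> b), u   [&-rule on 1]
3. <>(~a | a), u   [&-rule on 1]
4. b & a, u   [~->-rule on 2]
5. ~b, u   [~->-rule on 2]
6. b, u   [&-rule on 4]
7. a, u   [&-rule on 4]
Accessibility: uRu
Branch closes: b and ~b both at u.
Every branch closes; the branch above is one of them.

No, unsatisfiable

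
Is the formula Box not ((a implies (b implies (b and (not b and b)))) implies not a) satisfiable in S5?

1. Box not ((a implies (b implies (b and (not b and b)))) implies not a), u
2. not ((a implies (b implies (b and (not b and b)))) implies not a), u
3. a implies (b implies (b and (not b and b))), u
4. a, u
5. b implies (b and (not b and b)), u
6. not b, u
Accessibility: uRu

Satisfiable (open branch found)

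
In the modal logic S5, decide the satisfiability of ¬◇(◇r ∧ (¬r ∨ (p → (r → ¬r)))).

1. ¬◇(◇r ∧ (¬r ∨ (p → (r → ¬r)))), w0
2. ¬(◇r ∧ (¬r ∨ (p → (r → ¬r)))), w0
3. ¬(¬r ∨ (p → (r → ¬r))), w0
4. r, w0
5. ¬(p → (r → ¬r)), w0
6. p, w0
7. ¬(r → ¬r), w0
Accessibility: w0Rw0

Satisfiable (open branch found)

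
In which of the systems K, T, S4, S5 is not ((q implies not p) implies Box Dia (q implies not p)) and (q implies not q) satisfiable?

K, T, S4

S4-tableau for the formula:
1. not ((q implies not p) implies Box Dia (q implies not p)) and (q implies not q), w0
2. not ((q implies not p) implies Box Dia (q implies not p)), w0
3. q implies not q, w0
4. q implies not p, w0
5. not Box Dia (q implies not p), w0
6. not q, w0
7. not p, w0
8. not Dia (q implies not p), w1
9. not (q implies not p), w1
10. q, w1
11. p, w1
Accessibility: w0Rw0, w0Rw1, w1Rw1
Complete open branch: satisfiable in S4, hence also in K, T (this S4-model is also a K-model and a T-model).
S5-tableau for the formula:
1. not ((q implies not p) implies Box Dia (q implies not p)) and (q implies not q), w0
2. not ((q implies not p) implies Box Dia (q implies not p)), w0
3. q implies not q, w0
4. q implies not p, w0
5. not Box Dia (q implies not p), w0
6. not q, w0
7. not p, w0
8. not Dia (q implies not p), w1
9. not (q implies not p), w0
10. q, w0
11. p, w0
Accessibility: w0Rw0, w0Rw1, w1Rw0, w1Rw1
Branch closes: q and not q both at w0.
Every branch closes (one shown): unsatisfiable in S5.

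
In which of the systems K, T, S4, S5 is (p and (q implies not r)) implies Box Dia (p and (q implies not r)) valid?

S5

S5-tableau for the negation not ((p and (q implies not r)) implies Box Dia (p and (q implies not r))):
1. not ((p and (q implies not r)) implies Box Dia (p and (q implies not r))), u
2. p and (q implies not r), u   [neg-implies-rule on 1]
3. not Box Dia (p and (q implies not r)), u   [neg-implies-rule on 1]
4. p, u   [and-rule on 2]
5. q implies not r, u   [and-rule on 2]
6. not r, u   [implies-rule on 5 (branches; this branch)]
7. not Dia (p and (q implies not r)), v   [neg-Box-rule on 3: fresh world v, uRv]
8. not (p and (q implies not r)), u   [neg-Dia-rule on 7 via vRu]
9. not (p and (q implies not r)), v   [neg-Dia-rule on 7 via vRv]
10. not (q implies not r), u   [neg-and-rule on 8 (branches; this branch)]
11. q, u   [neg-implies-rule on 10]
12. r, u   [neg-implies-rule on 10]
Accessibility: uRu, uRv, vRu, vRv
Branch closes: r and not r both at u.
Every branch closes (one shown): valid in S5.
S4-tableau for the negation not ((p and (q implies not r)) implies Box Dia (p and (q implies not r))):
1. not ((p and (q implies not r)) implies Box Dia (p and (q implies not r))), u
2. p and (q implies not r), u   [neg-implies-rule on 1]
3. not Box Dia (p and (q implies not r)), u   [neg-implies-rule on 1]
4. p, u   [and-rule on 2]
5. q implies not r, u   [and-rule on 2]
6. not r, u   [implies-rule on 5 (branches; this branch)]
7. not Dia (p and (q implies not r)), v   [neg-Box-rule on 3: fresh world v, uRv]
8. not (p and (q implies not r)), v   [neg-Dia-rule on 7 via vRv]
9. not (q implies not r), v   [neg-and-rule on 8 (branches; this branch)]
10. q, v   [neg-implies-rule on 9]
11. r, v   [neg-implies-rule on 9]
Accessibility: uRu, uRv, vRv
Complete open branch: countermodel on an S4-frame, so not valid in S4, nor in K, T (the same frame is also a K-frame and a T-frame).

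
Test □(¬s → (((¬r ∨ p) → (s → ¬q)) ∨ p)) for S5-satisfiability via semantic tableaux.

1. □(¬s → (((¬r ∨ p) → (s → ¬q)) ∨ p)), w0
2. ¬s → (((¬r ∨ p) → (s → ¬q)) ∨ p), w0
3. ((¬r ∨ p) → (s → ¬q)) ∨ p, w0
4. p, w0
Accessibility: w0Rw0

Satisfiable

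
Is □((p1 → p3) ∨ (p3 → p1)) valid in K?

Valid

Tableau for the negation ¬□((p1 → p3) ∨ (p3 → p1)):
1. ¬□((p1 → p3) ∨ (p3 → p1)), 0
2. ¬((p1 → p3) ∨ (p3 → p1)), 1
3. ¬(p1 → p3), 1
4. ¬(p3 → p1), 1
5. p1, 1
6. ¬p3, 1
7. p3, 1
8. ¬p1, 1
Accessibility: 0R1
Branch closes: p3 and ¬p3 both at 1.
All branches of the negation close; one closing branch shown above.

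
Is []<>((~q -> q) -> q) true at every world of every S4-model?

Tableau for the negation ~[]<>((~q -> q) -> q):
1. ~[]<>((~q -> q) -> q), 0
2. ~<>((~q -> q) -> q), 1   [~[]-rule on 1: fresh world 1, 0R1]
3. ~((~q -> q) -> q), 1   [~<>-rule on 2 via 1R1]
4. ~q -> q, 1   [~->-rule on 3]
5. ~q, 1   [~->-rule on 3]
6. q, 1   [->-rule on 4 (branches; this branch)]
Accessibility: 0R0, 0R1, 1R1
Branch closes: q and ~q both at 1.
All branches of the negation close; one closing branch shown above.

Valid in S4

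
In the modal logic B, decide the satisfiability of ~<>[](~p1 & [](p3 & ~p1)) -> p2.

1. ~<>[](~p1 & [](p3 & ~p1)) -> p2, u
2. p2, u
Accessibility: uRu

Satisfiable (open branch found)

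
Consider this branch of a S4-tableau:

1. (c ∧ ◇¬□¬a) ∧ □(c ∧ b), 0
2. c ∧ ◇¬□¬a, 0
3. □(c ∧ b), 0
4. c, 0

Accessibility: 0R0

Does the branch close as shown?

Not closed

No atom appears with both signs at the same world.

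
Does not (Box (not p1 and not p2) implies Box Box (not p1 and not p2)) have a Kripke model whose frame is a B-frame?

1. not (Box (not p1 and not p2) implies Box Box (not p1 and not p2)), w0
2. Box (not p1 and not p2), w0   [neg-implies-rule on 1]
3. not Box Box (not p1 and not p2), w0   [neg-implies-rule on 1]
4. not p1 and not p2, w0   [Box-rule on 2 via w0Rw0]
5. not p1, w0   [and-rule on 4]
6. not p2, w0   [and-rule on 4]
7. not Box (not p1 and not p2), w1   [neg-Box-rule on 3: fresh world w1, w0Rw1]
8. not p1 and not p2, w1   [Box-rule on 2 via w0Rw1]
9. not p1, w1   [and-rule on 8]
10. not p2, w1   [and-rule on 8]
11. not (not p1 and not p2), w2   [neg-Box-rule on 7: fresh world w2, w1Rw2]
12. p2, w2   [neg-and-rule on 11 (branches; this branch)]
Accessibility: w0Rw0, w0Rw1, w1Rw0, w1Rw1, w1Rw2, w2Rw1, w2Rw2

Satisfiable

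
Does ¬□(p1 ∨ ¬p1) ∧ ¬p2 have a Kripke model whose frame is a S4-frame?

1. ¬□(p1 ∨ ¬p1) ∧ ¬p2, 0
2. ¬□(p1 ∨ ¬p1), 0   [∧-rule on 1]
3. ¬p2, 0   [∧-rule on 1]
4. ¬(p1 ∨ ¬p1), 1   [¬□-rule on 2: fresh world 1, 0R1]
5. ¬p1, 1   [¬∨-rule on 4]
6. p1, 1   [¬∨-rule on 4]
Accessibility: 0R0, 0R1, 1R1
Branch closes: p1 and ¬p1 both at 1.
Every branch closes; the branch above is one of them.

Unsatisfiable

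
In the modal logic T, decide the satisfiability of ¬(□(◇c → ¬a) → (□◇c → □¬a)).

1. ¬(□(◇c → ¬a) → (□◇c → □¬a)), u
2. □(◇c → ¬a), u   [¬→-rule on 1]
3. ¬(□◇c → □¬a), u   [¬→-rule on 1]
4. □◇c, u   [¬→-rule on 3]
5. ¬□¬a, u   [¬→-rule on 3]
6. ◇c → ¬a, u   [□-rule on 2 via uRu]
7. ◇c, u   [□-rule on 4 via uRu]
8. ¬a, u   [→-rule on 6 (branches; this branch)]
9. a, v   [¬□-rule on 5: fresh world v, uRv]
10. ◇c → ¬a, v   [□-rule on 2 via uRv]
11. ◇c, v   [□-rule on 4 via uRv]
12. ¬◇c, v   [→-rule on 10 (branches; this branch)]
13. ¬c, v   [¬◇-rule on 12 via vRv]
14. c, w   [◇-rule on 7: fresh world w, uRw]
15. ◇c → ¬a, w   [□-rule on 2 via uRw]
16. ◇c, w   [□-rule on 4 via uRw]
17. ¬a, w   [→-rule on 15 (branches; this branch)]
18. c, x   [◇-rule on 11: fresh world x, vRx]
19. ¬c, x   [¬◇-rule on 12 via vRx]
Accessibility: uRu, uRv, uRw, vRv, vRx, wRw, xRx
Branch closes: c and ¬c both at x.
(One branch shown.) All branches close.

Unsatisfiable (every branch closes)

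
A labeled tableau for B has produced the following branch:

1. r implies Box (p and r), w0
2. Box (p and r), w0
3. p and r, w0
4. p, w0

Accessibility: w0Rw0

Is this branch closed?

No atom appears with both signs at the same world.

Not closed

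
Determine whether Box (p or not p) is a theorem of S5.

Valid in S5

Tableau for the negation not Box (p or not p):
1. not Box (p or not p), w0
2. not (p or not p), w1   [neg-Box-rule on 1: fresh world w1, w0Rw1]
3. not p, w1   [neg-or-rule on 2]
4. p, w1   [neg-or-rule on 2]
Accessibility: w0Rw0, w0Rw1, w1Rw0, w1Rw1
Branch closes: p and not p both at w1.
All branches of the negation close; one closing branch shown above.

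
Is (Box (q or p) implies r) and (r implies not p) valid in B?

Not valid

Tableau for the negation not ((Box (q or p) implies r) and (r implies not p)):
1. not ((Box (q or p) implies r) and (r implies not p)), u
2. not (r implies not p), u
3. r, u
4. p, u
Accessibility: uRu
The negation has an open branch (countermodel exists).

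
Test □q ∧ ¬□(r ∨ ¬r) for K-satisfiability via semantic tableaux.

1. □q ∧ ¬□(r ∨ ¬r), u
2. □q, u   [∧-rule on 1]
3. ¬□(r ∨ ¬r), u   [∧-rule on 1]
4. ¬(r ∨ ¬r), v   [¬□-rule on 3: fresh world v, uRv]
5. ¬r, v   [¬∨-rule on 4]
6. r, v   [¬∨-rule on 4]
Accessibility: uRv
Branch closes: r and ¬r both at v.
Every branch closes; the branch above is one of them.

Unsatisfiable (every branch closes)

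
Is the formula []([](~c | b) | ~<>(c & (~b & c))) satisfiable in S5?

1. []([](~c | b) | ~<>(c & (~b & c))), w0
2. [](~c | b) | ~<>(c & (~b & c)), w0
3. ~<>(c & (~b & c)), w0
4. ~(c & (~b & c)), w0
5. ~(~b & c), w0
6. ~c, w0
Accessibility: w0Rw0

Yes, satisfiable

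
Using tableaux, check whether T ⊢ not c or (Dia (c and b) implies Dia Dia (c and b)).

Valid in T

Tableau for the negation not (not c or (Dia (c and b) implies Dia Dia (c and b))):
1. not (not c or (Dia (c and b) implies Dia Dia (c and b))), w0
2. c, w0   [neg-or-rule on 1]
3. not (Dia (c and b) implies Dia Dia (c and b)), w0   [neg-or-rule on 1]
4. Dia (c and b), w0   [neg-implies-rule on 3]
5. not Dia Dia (c and b), w0   [neg-implies-rule on 3]
6. not Dia (c and b), w0   [neg-Dia-rule on 5 via w0Rw0]
7. not (c and b), w0   [neg-Dia-rule on 6 via w0Rw0]
8. not b, w0   [neg-and-rule on 7 (branches; this branch)]
9. c and b, w1   [Dia-rule on 4: fresh world w1, w0Rw1]
10. c, w1   [and-rule on 9]
11. b, w1   [and-rule on 9]
12. not Dia (c and b), w1   [neg-Dia-rule on 5 via w0Rw1]
13. not (c and b), w1   [neg-Dia-rule on 6 via w0Rw1]
14. not b, w1   [neg-and-rule on 13 (branches; this branch)]
Accessibility: w0Rw0, w0Rw1, w1Rw1
Branch closes: b and not b both at w1.
All branches of the negation close; one closing branch shown above.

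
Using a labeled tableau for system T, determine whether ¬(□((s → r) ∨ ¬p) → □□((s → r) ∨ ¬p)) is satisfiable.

Satisfiable

1. ¬(□((s → r) ∨ ¬p) → □□((s → r) ∨ ¬p)), u
2. □((s → r) ∨ ¬p), u
3. ¬□□((s → r) ∨ ¬p), u
4. (s → r) ∨ ¬p, u
5. ¬p, u
6. ¬□((s → r) ∨ ¬p), v
7. (s → r) ∨ ¬p, v
8. ¬p, v
9. ¬((s → r) ∨ ¬p), w
10. ¬(s → r), w
11. p, w
12. s, w
13. ¬r, w
Accessibility: uRu, uRv, vRv, vRw, wRw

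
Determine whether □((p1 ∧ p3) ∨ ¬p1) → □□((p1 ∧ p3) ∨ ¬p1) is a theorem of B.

Tableau for the negation ¬(□((p1 ∧ p3) ∨ ¬p1) → □□((p1 ∧ p3) ∨ ¬p1)):
1. ¬(□((p1 ∧ p3) ∨ ¬p1) → □□((p1 ∧ p3) ∨ ¬p1)), 0
2. □((p1 ∧ p3) ∨ ¬p1), 0   [¬→-rule on 1]
3. ¬□□((p1 ∧ p3) ∨ ¬p1), 0   [¬→-rule on 1]
4. (p1 ∧ p3) ∨ ¬p1, 0   [□-rule on 2 via 0R0]
5. ¬p1, 0   [∨-rule on 4 (branches; this branch)]
6. ¬□((p1 ∧ p3) ∨ ¬p1), 1   [¬□-rule on 3: fresh world 1, 0R1]
7. (p1 ∧ p3) ∨ ¬p1, 1   [□-rule on 2 via 0R1]
8. ¬p1, 1   [∨-rule on 7 (branches; this branch)]
9. ¬((p1 ∧ p3) ∨ ¬p1), 2   [¬□-rule on 6: fresh world 2, 1R2]
10. ¬(p1 ∧ p3), 2   [¬∨-rule on 9]
11. p1, 2   [¬∨-rule on 9]
12. ¬p3, 2   [¬∧-rule on 10 (branches; this branch)]
Accessibility: 0R0, 0R1, 1R0, 1R1, 1R2, 2R1, 2R2
The negation has an open branch (countermodel exists).

Not valid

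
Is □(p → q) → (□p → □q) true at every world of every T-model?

Valid in T

Tableau for the negation ¬(□(p → q) → (□p → □q)):
1. ¬(□(p → q) → (□p → □q)), u
2. □(p → q), u
3. ¬(□p → □q), u
4. □p, u
5. ¬□q, u
6. p → q, u
7. p, u
8. q, u
9. ¬q, v
10. p → q, v
11. p, v
12. q, v
Accessibility: uRu, uRv, vRv
Branch closes: q and ¬q both at v.
Every branch of the negation's tableau closes; the branch above is one of them.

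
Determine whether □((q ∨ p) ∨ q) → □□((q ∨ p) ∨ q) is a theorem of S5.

Tableau for the negation ¬(□((q ∨ p) ∨ q) → □□((q ∨ p) ∨ q)):
1. ¬(□((q ∨ p) ∨ q) → □□((q ∨ p) ∨ q)), u
2. □((q ∨ p) ∨ q), u   [¬→-rule on 1]
3. ¬□□((q ∨ p) ∨ q), u   [¬→-rule on 1]
4. (q ∨ p) ∨ q, u   [□-rule on 2 via uRu]
5. q ∨ p, u   [∨-rule on 4 (branches; this branch)]
6. p, u   [∨-rule on 5 (branches; this branch)]
7. ¬□((q ∨ p) ∨ q), v   [¬□-rule on 3: fresh world v, uRv]
8. (q ∨ p) ∨ q, v   [□-rule on 2 via uRv]
9. q ∨ p, v   [∨-rule on 8 (branches; this branch)]
10. p, v   [∨-rule on 9 (branches; this branch)]
11. ¬((q ∨ p) ∨ q), w   [¬□-rule on 7: fresh world w, vRw]
12. ¬(q ∨ p), w   [¬∨-rule on 11]
13. ¬q, w   [¬∨-rule on 11]
14. ¬p, w   [¬∨-rule on 12]
15. (q ∨ p) ∨ q, w   [□-rule on 2 via uRw]
16. q ∨ p, w   [∨-rule on 15 (branches; this branch)]
17. p, w   [∨-rule on 16 (branches; this branch)]
Accessibility: uRu, uRv, uRw, vRu, vRv, vRw, wRu, wRv, wRw
Branch closes: p and ¬p both at w.
All branches of the negation close; one closing branch shown above.

Yes, valid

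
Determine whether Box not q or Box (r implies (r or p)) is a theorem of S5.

Tableau for the negation not (Box not q or Box (r implies (r or p))):
1. not (Box not q or Box (r implies (r or p))), w0
2. not Box not q, w0
3. not Box (r implies (r or p)), w0
4. q, w1
5. not (r implies (r or p)), w2
6. r, w2
7. not (r or p), w2
8. not r, w2
9. not p, w2
Accessibility: w0Rw0, w0Rw1, w0Rw2, w1Rw0, w1Rw1, w1Rw2, w2Rw0, w2Rw1, w2Rw2
Branch closes: r and not r both at w2.
All branches of the negation close; one closing branch shown above.

Valid in S5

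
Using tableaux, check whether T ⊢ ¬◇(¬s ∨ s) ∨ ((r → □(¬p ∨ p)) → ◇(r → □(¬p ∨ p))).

Yes, valid

Tableau for the negation ¬(¬◇(¬s ∨ s) ∨ ((r → □(¬p ∨ p)) → ◇(r → □(¬p ∨ p)))):
1. ¬(¬◇(¬s ∨ s) ∨ ((r → □(¬p ∨ p)) → ◇(r → □(¬p ∨ p)))), u
2. ◇(¬s ∨ s), u
3. ¬((r → □(¬p ∨ p)) → ◇(r → □(¬p ∨ p))), u
4. r → □(¬p ∨ p), u
5. ¬◇(r → □(¬p ∨ p)), u
6. ¬(r → □(¬p ∨ p)), u
7. r, u
8. ¬□(¬p ∨ p), u
9. □(¬p ∨ p), u
10. ¬p ∨ p, u
11. p, u
12. ¬s ∨ s, v
13. ¬(r → □(¬p ∨ p)), v
14. r, v
15. ¬□(¬p ∨ p), v
16. ¬p ∨ p, v
17. s, v
18. p, v
19. ¬(¬p ∨ p), w
20. p, w
21. ¬p, w
Accessibility: uRu, uRv, uRw, vRv, wRw
Branch closes: p and ¬p both at w.
Every branch of the negation's tableau closes; the branch above is one of them.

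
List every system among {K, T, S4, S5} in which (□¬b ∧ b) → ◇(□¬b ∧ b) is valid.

T, S4, S5

K-tableau for the negation ¬((□¬b ∧ b) → ◇(□¬b ∧ b)):
1. ¬((□¬b ∧ b) → ◇(□¬b ∧ b)), u
2. □¬b ∧ b, u
3. ¬◇(□¬b ∧ b), u
4. □¬b, u
5. b, u
Complete open branch: countermodel on a K-frame, so not valid in K.
T-tableau for the negation ¬((□¬b ∧ b) → ◇(□¬b ∧ b)):
1. ¬((□¬b ∧ b) → ◇(□¬b ∧ b)), u
2. □¬b ∧ b, u
3. ¬◇(□¬b ∧ b), u
4. □¬b, u
5. b, u
6. ¬(□¬b ∧ b), u
7. ¬b, u
Accessibility: uRu
Branch closes: b and ¬b both at u.
Every branch closes (one shown): valid in T, hence also in S4, S5 (every theorem of T is a theorem of S4 and S5).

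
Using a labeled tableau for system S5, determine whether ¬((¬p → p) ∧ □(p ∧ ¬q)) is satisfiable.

1. ¬((¬p → p) ∧ □(p ∧ ¬q)), u
2. ¬□(p ∧ ¬q), u
3. ¬(p ∧ ¬q), v
4. q, v
Accessibility: uRu, uRv, vRu, vRv

Satisfiable (open branch found)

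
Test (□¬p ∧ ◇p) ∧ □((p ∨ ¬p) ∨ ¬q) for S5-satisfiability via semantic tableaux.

No, unsatisfiable

1. (□¬p ∧ ◇p) ∧ □((p ∨ ¬p) ∨ ¬q), 0
2. □¬p ∧ ◇p, 0
3. □((p ∨ ¬p) ∨ ¬q), 0
4. □¬p, 0
5. ◇p, 0
6. (p ∨ ¬p) ∨ ¬q, 0
7. ¬p, 0
8. p ∨ ¬p, 0
9. p, 1
10. (p ∨ ¬p) ∨ ¬q, 1
11. ¬p, 1
Accessibility: 0R0, 0R1, 1R0, 1R1
Branch closes: p and ¬p both at 1.
All branches of the tableau close; one closing branch shown above.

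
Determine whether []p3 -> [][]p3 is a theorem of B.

Tableau for the negation ~([]p3 -> [][]p3):
1. ~([]p3 -> [][]p3), 0
2. []p3, 0   [~->-rule on 1]
3. ~[][]p3, 0   [~->-rule on 1]
4. p3, 0   [[]-rule on 2 via 0R0]
5. ~[]p3, 1   [~[]-rule on 3: fresh world 1, 0R1]
6. p3, 1   [[]-rule on 2 via 0R1]
7. ~p3, 2   [~[]-rule on 5: fresh world 2, 1R2]
Accessibility: 0R0, 0R1, 1R0, 1R1, 1R2, 2R1, 2R2
The negation has an open branch (countermodel exists).

Not valid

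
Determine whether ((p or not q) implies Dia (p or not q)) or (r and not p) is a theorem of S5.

Tableau for the negation not (((p or not q) implies Dia (p or not q)) or (r and not p)):
1. not (((p or not q) implies Dia (p or not q)) or (r and not p)), w0
2. not ((p or not q) implies Dia (p or not q)), w0
3. not (r and not p), w0
4. p or not q, w0
5. not Dia (p or not q), w0
6. not (p or not q), w0
7. not p, w0
8. q, w0
9. not r, w0
10. not q, w0
Accessibility: w0Rw0
Branch closes: q and not q both at w0.
All branches of the negation close; one closing branch shown above.

Valid in S5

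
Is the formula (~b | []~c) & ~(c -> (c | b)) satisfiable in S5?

No, unsatisfiable

1. (~b | []~c) & ~(c -> (c | b)), u
2. ~b | []~c, u   [&-rule on 1]
3. ~(c -> (c | b)), u   [&-rule on 1]
4. c, u   [~->-rule on 3]
5. ~(c | b), u   [~->-rule on 3]
6. ~c, u   [~|-rule on 5]
7. ~b, u   [~|-rule on 5]
Accessibility: uRu
Branch closes: c and ~c both at u.
Every branch closes; the branch above is one of them.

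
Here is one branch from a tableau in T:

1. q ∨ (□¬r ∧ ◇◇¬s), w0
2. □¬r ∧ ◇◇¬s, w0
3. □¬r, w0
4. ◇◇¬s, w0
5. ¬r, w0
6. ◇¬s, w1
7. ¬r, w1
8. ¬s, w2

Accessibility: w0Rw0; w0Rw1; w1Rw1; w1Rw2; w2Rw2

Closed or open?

No world carries both an atom and its negation.

Not closed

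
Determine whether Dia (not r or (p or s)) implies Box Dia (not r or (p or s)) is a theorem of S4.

Tableau for the negation not (Dia (not r or (p or s)) implies Box Dia (not r or (p or s))):
1. not (Dia (not r or (p or s)) implies Box Dia (not r or (p or s))), 0
2. Dia (not r or (p or s)), 0
3. not Box Dia (not r or (p or s)), 0
4. not r or (p or s), 1
5. p or s, 1
6. s, 1
7. not Dia (not r or (p or s)), 2
8. not (not r or (p or s)), 2
9. r, 2
10. not (p or s), 2
11. not p, 2
12. not s, 2
Accessibility: 0R0, 0R1, 0R2, 1R1, 2R2
The negation has an open branch (countermodel exists).

Invalid (countermodel exists)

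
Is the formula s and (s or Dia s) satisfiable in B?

1. s and (s or Dia s), u
2. s, u   [and-rule on 1]
3. s or Dia s, u   [and-rule on 1]
4. Dia s, u   [or-rule on 3 (branches; this branch)]
5. s, v   [Dia-rule on 4: fresh world v, uRv]
Accessibility: uRu, uRv, vRu, vRv

Yes, satisfiable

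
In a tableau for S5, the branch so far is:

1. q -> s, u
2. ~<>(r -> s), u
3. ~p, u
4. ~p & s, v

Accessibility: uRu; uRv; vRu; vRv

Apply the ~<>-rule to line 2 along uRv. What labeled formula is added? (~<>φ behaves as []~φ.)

~(r -> s), v

~<>φ behaves as []~φ: propagate the negated body to each accessible world.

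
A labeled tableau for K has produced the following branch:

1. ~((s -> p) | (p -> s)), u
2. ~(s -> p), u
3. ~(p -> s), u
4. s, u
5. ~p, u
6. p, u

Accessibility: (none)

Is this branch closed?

Both p and ~p appear at u.

Yes, closed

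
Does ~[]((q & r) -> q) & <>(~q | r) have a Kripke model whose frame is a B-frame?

Unsatisfiable (every branch closes)

1. ~[]((q & r) -> q) & <>(~q | r), u
2. ~[]((q & r) -> q), u
3. <>(~q | r), u
4. ~((q & r) -> q), v
5. q & r, v
6. ~q, v
7. q, v
8. r, v
Accessibility: uRu, uRv, vRu, vRv
Branch closes: q and ~q both at v.
All branches of the tableau close; one closing branch shown above.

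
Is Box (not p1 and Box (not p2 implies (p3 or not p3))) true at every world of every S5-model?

Tableau for the negation not Box (not p1 and Box (not p2 implies (p3 or not p3))):
1. not Box (not p1 and Box (not p2 implies (p3 or not p3))), u
2. not (not p1 and Box (not p2 implies (p3 or not p3))), v
3. p1, v
Accessibility: uRu, uRv, vRu, vRv
The negation has an open branch (countermodel exists).

Not valid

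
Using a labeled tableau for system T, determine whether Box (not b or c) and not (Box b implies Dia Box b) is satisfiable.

1. Box (not b or c) and not (Box b implies Dia Box b), u
2. Box (not b or c), u
3. not (Box b implies Dia Box b), u
4. Box b, u
5. not Dia Box b, u
6. not b or c, u
7. b, u
8. not Box b, u
9. c, u
10. not b, v
11. not b or c, v
12. b, v
Accessibility: uRu, uRv, vRv
Branch closes: b and not b both at v.
All branches of the tableau close; one closing branch shown above.

No, unsatisfiable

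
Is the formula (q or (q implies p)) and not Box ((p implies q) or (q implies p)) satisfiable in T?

No, unsatisfiable

1. (q or (q implies p)) and not Box ((p implies q) or (q implies p)), u
2. q or (q implies p), u   [and-rule on 1]
3. not Box ((p implies q) or (q implies p)), u   [and-rule on 1]
4. q implies p, u   [or-rule on 2 (branches; this branch)]
5. p, u   [implies-rule on 4 (branches; this branch)]
6. not ((p implies q) or (q implies p)), v   [neg-Box-rule on 3: fresh world v, uRv]
7. not (p implies q), v   [neg-or-rule on 6]
8. not (q implies p), v   [neg-or-rule on 6]
9. p, v   [neg-implies-rule on 7]
10. not q, v   [neg-implies-rule on 7]
11. q, v   [neg-implies-rule on 8]
12. not p, v   [neg-implies-rule on 8]
Accessibility: uRu, uRv, vRv
Branch closes: q and not q both at v.
All branches of the tableau close; one closing branch shown above.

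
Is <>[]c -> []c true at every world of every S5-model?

Tableau for the negation ~(<>[]c -> []c):
1. ~(<>[]c -> []c), w0
2. <>[]c, w0
3. ~[]c, w0
4. []c, w1
5. c, w0
6. c, w1
7. ~c, w2
8. c, w2
Accessibility: w0Rw0, w0Rw1, w0Rw2, w1Rw0, w1Rw1, w1Rw2, w2Rw0, w2Rw1, w2Rw2
Branch closes: c and ~c both at w2.
Every branch of the negation's tableau closes; the branch above is one of them.

Yes, valid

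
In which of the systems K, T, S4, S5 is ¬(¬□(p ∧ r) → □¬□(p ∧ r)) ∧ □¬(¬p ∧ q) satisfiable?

S5-tableau for the formula:
1. ¬(¬□(p ∧ r) → □¬□(p ∧ r)) ∧ □¬(¬p ∧ q), 0
2. ¬(¬□(p ∧ r) → □¬□(p ∧ r)), 0
3. □¬(¬p ∧ q), 0
4. ¬□(p ∧ r), 0
5. ¬□¬□(p ∧ r), 0
6. ¬(¬p ∧ q), 0
7. ¬q, 0
8. ¬(p ∧ r), 1
9. ¬(¬p ∧ q), 1
10. ¬r, 1
11. ¬q, 1
12. □(p ∧ r), 2
13. ¬(¬p ∧ q), 2
14. p ∧ r, 0
15. p, 0
16. r, 0
17. p ∧ r, 1
18. p, 1
19. r, 1
Accessibility: 0R0, 0R1, 0R2, 1R0, 1R1, 1R2, 2R0, 2R1, 2R2
Branch closes: r and ¬r both at 1.
Every branch closes (one shown): unsatisfiable in S5.
S4-tableau for the formula:
1. ¬(¬□(p ∧ r) → □¬□(p ∧ r)) ∧ □¬(¬p ∧ q), 0
2. ¬(¬□(p ∧ r) → □¬□(p ∧ r)), 0
3. □¬(¬p ∧ q), 0
4. ¬□(p ∧ r), 0
5. ¬□¬□(p ∧ r), 0
6. ¬(¬p ∧ q), 0
7. ¬q, 0
8. ¬(p ∧ r), 1
9. ¬(¬p ∧ q), 1
10. ¬r, 1
11. ¬q, 1
12. □(p ∧ r), 2
13. ¬(¬p ∧ q), 2
14. p ∧ r, 2
15. p, 2
16. r, 2
17. ¬q, 2
Accessibility: 0R0, 0R1, 0R2, 1R1, 2R2
Complete open branch: satisfiable in S4, hence also in K, T (this S4-model is also a K-model and a T-model).

K, T, S4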